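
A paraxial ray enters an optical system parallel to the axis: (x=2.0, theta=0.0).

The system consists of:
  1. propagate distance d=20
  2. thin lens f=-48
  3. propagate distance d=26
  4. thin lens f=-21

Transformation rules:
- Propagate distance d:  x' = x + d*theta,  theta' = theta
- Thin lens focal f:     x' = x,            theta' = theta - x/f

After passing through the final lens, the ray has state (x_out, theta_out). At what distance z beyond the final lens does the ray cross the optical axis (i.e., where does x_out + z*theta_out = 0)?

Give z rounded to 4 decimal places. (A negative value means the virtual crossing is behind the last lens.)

Answer: -16.3579

Derivation:
Initial: x=2.0000 theta=0.0000
After 1 (propagate distance d=20): x=2.0000 theta=0.0000
After 2 (thin lens f=-48): x=2.0000 theta=1/24 (≈0.0417)
After 3 (propagate distance d=26): x=37/12 (≈3.0833) theta=1/24 (≈0.0417)
After 4 (thin lens f=-21): x=37/12 (≈3.0833) theta=95/504 (≈0.1885)
z_focus = -x_out/theta_out = -(37/12)/(95/504) = -1554/95 ≈ -16.3579
Rounded to 4 decimal places: z = -16.3579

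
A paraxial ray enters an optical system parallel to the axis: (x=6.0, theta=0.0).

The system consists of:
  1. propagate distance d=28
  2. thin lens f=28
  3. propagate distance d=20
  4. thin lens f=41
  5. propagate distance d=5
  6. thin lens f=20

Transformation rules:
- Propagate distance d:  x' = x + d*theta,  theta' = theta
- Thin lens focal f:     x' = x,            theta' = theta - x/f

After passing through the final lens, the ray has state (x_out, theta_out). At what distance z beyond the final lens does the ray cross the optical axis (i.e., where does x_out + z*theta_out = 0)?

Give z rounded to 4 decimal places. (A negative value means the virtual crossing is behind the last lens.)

Initial: x=6.0000 theta=0.0000
After 1 (propagate distance d=28): x=6.0000 theta=0.0000
After 2 (thin lens f=28): x=6.0000 theta=-3/14 (≈-0.2143)
After 3 (propagate distance d=20): x=12/7 (≈1.7143) theta=-3/14 (≈-0.2143)
After 4 (thin lens f=41): x=12/7 (≈1.7143) theta=-21/82 (≈-0.2561)
After 5 (propagate distance d=5): x=249/574 (≈0.4338) theta=-21/82 (≈-0.2561)
After 6 (thin lens f=20): x=249/574 (≈0.4338) theta=-3189/11480 (≈-0.2778)
z_focus = -x_out/theta_out = -(249/574)/(-3189/11480) = 1660/1063 ≈ 1.5616
Rounded to 4 decimal places: z = 1.5616

Answer: 1.5616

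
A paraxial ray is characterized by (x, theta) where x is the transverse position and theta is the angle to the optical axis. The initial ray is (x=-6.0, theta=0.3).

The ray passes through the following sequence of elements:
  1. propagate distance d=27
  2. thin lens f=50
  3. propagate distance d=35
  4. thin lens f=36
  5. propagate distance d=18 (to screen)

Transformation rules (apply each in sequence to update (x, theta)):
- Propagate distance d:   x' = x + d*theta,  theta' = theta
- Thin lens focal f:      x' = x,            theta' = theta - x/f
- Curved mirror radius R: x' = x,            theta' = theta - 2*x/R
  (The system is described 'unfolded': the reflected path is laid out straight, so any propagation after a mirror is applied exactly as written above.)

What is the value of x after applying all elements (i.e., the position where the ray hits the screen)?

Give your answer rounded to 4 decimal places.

Initial: x=-6.0000 theta=0.3000
After 1 (propagate distance d=27): x=2.1000 theta=0.3000
After 2 (thin lens f=50): x=2.1000 theta=0.2580
After 3 (propagate distance d=35): x=11.1300 theta=0.2580
After 4 (thin lens f=36): x=11.1300 theta=-307/6000 (≈-0.0512)
After 5 (propagate distance d=18 (to screen)): x=10.2090 theta=-307/6000 (≈-0.0512)
Rounded to 4 decimal places: x = 10.2090

Answer: 10.2090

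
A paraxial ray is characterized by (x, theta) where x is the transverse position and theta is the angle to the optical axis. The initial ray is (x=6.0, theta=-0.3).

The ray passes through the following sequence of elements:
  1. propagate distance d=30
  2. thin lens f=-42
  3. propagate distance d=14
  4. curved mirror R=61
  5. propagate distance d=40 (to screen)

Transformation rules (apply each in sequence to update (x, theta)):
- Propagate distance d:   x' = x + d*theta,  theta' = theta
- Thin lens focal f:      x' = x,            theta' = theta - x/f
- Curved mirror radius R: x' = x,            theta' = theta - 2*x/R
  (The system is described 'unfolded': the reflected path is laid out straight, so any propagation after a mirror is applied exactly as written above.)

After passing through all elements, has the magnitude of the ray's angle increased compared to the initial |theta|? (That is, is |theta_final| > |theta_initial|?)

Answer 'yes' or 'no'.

Answer: no

Derivation:
Initial: x=6.0000 theta=-0.3000
After 1 (propagate distance d=30): x=-3.0000 theta=-0.3000
After 2 (thin lens f=-42): x=-3.0000 theta=-13/35 (≈-0.3714)
After 3 (propagate distance d=14): x=-8.2000 theta=-13/35 (≈-0.3714)
After 4 (curved mirror R=61): x=-8.2000 theta=-219/2135 (≈-0.1026)
After 5 (propagate distance d=40 (to screen)): x=-26267/2135 (≈-12.3030) theta=-219/2135 (≈-0.1026)
|theta_initial|=0.3000 |theta_final|=219/2135 (≈0.1026) -> not increased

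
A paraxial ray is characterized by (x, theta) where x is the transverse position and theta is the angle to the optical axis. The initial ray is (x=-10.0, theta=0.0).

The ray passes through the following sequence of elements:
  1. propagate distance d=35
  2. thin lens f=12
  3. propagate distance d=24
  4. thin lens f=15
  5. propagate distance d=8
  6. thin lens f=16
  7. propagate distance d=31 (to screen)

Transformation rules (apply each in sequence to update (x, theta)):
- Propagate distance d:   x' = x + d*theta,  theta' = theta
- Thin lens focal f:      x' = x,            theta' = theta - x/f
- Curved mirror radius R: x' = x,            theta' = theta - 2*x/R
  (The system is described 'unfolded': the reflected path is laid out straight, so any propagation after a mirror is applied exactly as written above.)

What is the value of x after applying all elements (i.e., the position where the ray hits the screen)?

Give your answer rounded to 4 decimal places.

Initial: x=-10.0000 theta=0.0000
After 1 (propagate distance d=35): x=-10.0000 theta=0.0000
After 2 (thin lens f=12): x=-10.0000 theta=5/6 (≈0.8333)
After 3 (propagate distance d=24): x=10.0000 theta=5/6 (≈0.8333)
After 4 (thin lens f=15): x=10.0000 theta=1/6 (≈0.1667)
After 5 (propagate distance d=8): x=34/3 (≈11.3333) theta=1/6 (≈0.1667)
After 6 (thin lens f=16): x=34/3 (≈11.3333) theta=-13/24 (≈-0.5417)
After 7 (propagate distance d=31 (to screen)): x=-131/24 (≈-5.4583) theta=-13/24 (≈-0.5417)
Rounded to 4 decimal places: x = -5.4583

Answer: -5.4583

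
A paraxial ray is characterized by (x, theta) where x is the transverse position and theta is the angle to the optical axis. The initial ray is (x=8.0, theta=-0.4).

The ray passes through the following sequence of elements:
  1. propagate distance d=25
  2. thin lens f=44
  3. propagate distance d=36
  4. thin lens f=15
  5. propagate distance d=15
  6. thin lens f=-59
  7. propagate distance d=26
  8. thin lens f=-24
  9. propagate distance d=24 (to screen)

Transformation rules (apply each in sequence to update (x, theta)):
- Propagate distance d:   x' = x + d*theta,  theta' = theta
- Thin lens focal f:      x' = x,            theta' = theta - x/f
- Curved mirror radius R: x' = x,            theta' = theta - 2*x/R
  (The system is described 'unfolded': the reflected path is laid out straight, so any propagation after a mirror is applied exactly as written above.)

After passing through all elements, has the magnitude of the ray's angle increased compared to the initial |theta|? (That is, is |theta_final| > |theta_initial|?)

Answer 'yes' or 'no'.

Initial: x=8.0000 theta=-0.4000
After 1 (propagate distance d=25): x=-2.0000 theta=-0.4000
After 2 (thin lens f=44): x=-2.0000 theta=-39/110 (≈-0.3545)
After 3 (propagate distance d=36): x=-812/55 (≈-14.7636) theta=-39/110 (≈-0.3545)
After 4 (thin lens f=15): x=-812/55 (≈-14.7636) theta=1039/1650 (≈0.6297)
After 5 (propagate distance d=15): x=-117/22 (≈-5.3182) theta=1039/1650 (≈0.6297)
After 6 (thin lens f=-59): x=-117/22 (≈-5.3182) theta=26263/48675 (≈0.5396)
After 7 (propagate distance d=26): x=847951/97350 (≈8.7103) theta=26263/48675 (≈0.5396)
After 8 (thin lens f=-24): x=847951/97350 (≈8.7103) theta=84343/93456 (≈0.9025)
After 9 (propagate distance d=24 (to screen)): x=1478263/48675 (≈30.3701) theta=84343/93456 (≈0.9025)
|theta_initial|=0.4000 |theta_final|=84343/93456 (≈0.9025) -> increased

Answer: yes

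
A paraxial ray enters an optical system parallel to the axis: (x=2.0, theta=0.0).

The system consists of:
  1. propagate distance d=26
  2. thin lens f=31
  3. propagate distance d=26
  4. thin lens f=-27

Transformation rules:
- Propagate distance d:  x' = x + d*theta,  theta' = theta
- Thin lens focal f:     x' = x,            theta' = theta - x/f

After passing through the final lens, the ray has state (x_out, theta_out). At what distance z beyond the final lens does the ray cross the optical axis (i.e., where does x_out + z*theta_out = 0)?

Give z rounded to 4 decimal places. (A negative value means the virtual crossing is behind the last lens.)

Initial: x=2.0000 theta=0.0000
After 1 (propagate distance d=26): x=2.0000 theta=0.0000
After 2 (thin lens f=31): x=2.0000 theta=-2/31 (≈-0.0645)
After 3 (propagate distance d=26): x=10/31 (≈0.3226) theta=-2/31 (≈-0.0645)
After 4 (thin lens f=-27): x=10/31 (≈0.3226) theta=-44/837 (≈-0.0526)
z_focus = -x_out/theta_out = -(10/31)/(-44/837) = 135/22 ≈ 6.1364
Rounded to 4 decimal places: z = 6.1364

Answer: 6.1364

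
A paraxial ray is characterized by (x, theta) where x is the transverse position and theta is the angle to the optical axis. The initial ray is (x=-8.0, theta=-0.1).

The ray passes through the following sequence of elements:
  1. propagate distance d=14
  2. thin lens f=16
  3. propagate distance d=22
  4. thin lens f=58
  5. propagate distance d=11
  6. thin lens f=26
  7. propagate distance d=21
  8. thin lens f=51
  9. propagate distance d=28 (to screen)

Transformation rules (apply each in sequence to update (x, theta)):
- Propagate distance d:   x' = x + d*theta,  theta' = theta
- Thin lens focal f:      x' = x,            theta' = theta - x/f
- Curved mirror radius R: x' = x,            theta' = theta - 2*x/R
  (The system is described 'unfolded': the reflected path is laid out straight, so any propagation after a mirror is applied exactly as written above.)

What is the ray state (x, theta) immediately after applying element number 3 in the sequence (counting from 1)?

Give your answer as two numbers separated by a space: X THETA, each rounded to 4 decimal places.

Answer: 1.3250 0.4875

Derivation:
Initial: x=-8.0000 theta=-0.1000
After 1 (propagate distance d=14): x=-9.4000 theta=-0.1000
After 2 (thin lens f=16): x=-9.4000 theta=0.4875
After 3 (propagate distance d=22): x=1.3250 theta=0.4875
Rounded to 4 decimal places: x = 1.3250, theta = 0.4875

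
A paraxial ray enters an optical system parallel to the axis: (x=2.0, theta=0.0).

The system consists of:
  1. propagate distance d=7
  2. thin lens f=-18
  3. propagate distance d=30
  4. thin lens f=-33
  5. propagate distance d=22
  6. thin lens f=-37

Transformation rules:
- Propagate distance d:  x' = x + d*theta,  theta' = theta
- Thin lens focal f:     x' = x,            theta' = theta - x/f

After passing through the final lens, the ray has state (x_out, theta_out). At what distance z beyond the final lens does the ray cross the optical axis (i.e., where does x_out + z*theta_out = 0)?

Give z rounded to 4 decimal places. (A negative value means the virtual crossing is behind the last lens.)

Answer: -19.5728

Derivation:
Initial: x=2.0000 theta=0.0000
After 1 (propagate distance d=7): x=2.0000 theta=0.0000
After 2 (thin lens f=-18): x=2.0000 theta=1/9 (≈0.1111)
After 3 (propagate distance d=30): x=16/3 (≈5.3333) theta=1/9 (≈0.1111)
After 4 (thin lens f=-33): x=16/3 (≈5.3333) theta=3/11 (≈0.2727)
After 5 (propagate distance d=22): x=34/3 (≈11.3333) theta=3/11 (≈0.2727)
After 6 (thin lens f=-37): x=34/3 (≈11.3333) theta=707/1221 (≈0.5790)
z_focus = -x_out/theta_out = -(34/3)/(707/1221) = -13838/707 ≈ -19.5728
Rounded to 4 decimal places: z = -19.5728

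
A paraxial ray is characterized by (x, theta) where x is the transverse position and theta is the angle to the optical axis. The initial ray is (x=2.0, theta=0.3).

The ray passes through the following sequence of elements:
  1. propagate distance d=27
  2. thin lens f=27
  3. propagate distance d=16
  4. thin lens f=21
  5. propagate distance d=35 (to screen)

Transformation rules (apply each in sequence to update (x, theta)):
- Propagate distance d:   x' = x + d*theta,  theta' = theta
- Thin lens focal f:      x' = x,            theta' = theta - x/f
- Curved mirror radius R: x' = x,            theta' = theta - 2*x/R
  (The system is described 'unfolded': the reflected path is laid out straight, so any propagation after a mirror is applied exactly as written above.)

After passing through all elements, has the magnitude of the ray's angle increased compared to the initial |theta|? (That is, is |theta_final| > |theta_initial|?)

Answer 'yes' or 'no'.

Answer: yes

Derivation:
Initial: x=2.0000 theta=0.3000
After 1 (propagate distance d=27): x=10.1000 theta=0.3000
After 2 (thin lens f=27): x=10.1000 theta=-2/27 (≈-0.0741)
After 3 (propagate distance d=16): x=2407/270 (≈8.9148) theta=-2/27 (≈-0.0741)
After 4 (thin lens f=21): x=2407/270 (≈8.9148) theta=-2827/5670 (≈-0.4986)
After 5 (propagate distance d=35 (to screen)): x=-3457/405 (≈-8.5358) theta=-2827/5670 (≈-0.4986)
|theta_initial|=0.3000 |theta_final|=2827/5670 (≈0.4986) -> increased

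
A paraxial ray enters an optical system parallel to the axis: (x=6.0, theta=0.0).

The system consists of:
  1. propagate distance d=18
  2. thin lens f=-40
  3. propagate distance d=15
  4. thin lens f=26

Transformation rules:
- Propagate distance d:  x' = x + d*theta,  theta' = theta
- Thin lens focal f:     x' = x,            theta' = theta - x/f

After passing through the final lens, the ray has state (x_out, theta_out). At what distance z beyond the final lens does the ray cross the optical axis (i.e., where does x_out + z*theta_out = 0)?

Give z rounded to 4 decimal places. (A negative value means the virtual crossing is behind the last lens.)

Answer: 49.3103

Derivation:
Initial: x=6.0000 theta=0.0000
After 1 (propagate distance d=18): x=6.0000 theta=0.0000
After 2 (thin lens f=-40): x=6.0000 theta=0.1500
After 3 (propagate distance d=15): x=8.2500 theta=0.1500
After 4 (thin lens f=26): x=8.2500 theta=-87/520 (≈-0.1673)
z_focus = -x_out/theta_out = -(8.2500)/(-87/520) = 1430/29 ≈ 49.3103
Rounded to 4 decimal places: z = 49.3103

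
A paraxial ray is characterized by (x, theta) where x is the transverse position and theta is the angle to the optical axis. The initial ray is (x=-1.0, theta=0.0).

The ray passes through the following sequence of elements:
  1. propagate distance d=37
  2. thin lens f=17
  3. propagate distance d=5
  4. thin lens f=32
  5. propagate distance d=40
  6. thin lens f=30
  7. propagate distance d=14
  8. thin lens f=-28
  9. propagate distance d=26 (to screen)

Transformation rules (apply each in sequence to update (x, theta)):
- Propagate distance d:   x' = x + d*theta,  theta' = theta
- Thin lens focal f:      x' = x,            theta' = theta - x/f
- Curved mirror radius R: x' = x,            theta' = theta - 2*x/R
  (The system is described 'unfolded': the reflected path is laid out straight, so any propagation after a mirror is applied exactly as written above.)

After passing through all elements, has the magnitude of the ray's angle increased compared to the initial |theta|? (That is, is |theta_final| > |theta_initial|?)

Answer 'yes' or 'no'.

Initial: x=-1.0000 theta=0.0000
After 1 (propagate distance d=37): x=-1.0000 theta=0.0000
After 2 (thin lens f=17): x=-1.0000 theta=1/17 (≈0.0588)
After 3 (propagate distance d=5): x=-12/17 (≈-0.7059) theta=1/17 (≈0.0588)
After 4 (thin lens f=32): x=-12/17 (≈-0.7059) theta=11/136 (≈0.0809)
After 5 (propagate distance d=40): x=43/17 (≈2.5294) theta=11/136 (≈0.0809)
After 6 (thin lens f=30): x=43/17 (≈2.5294) theta=-7/2040 (≈-0.0034)
After 7 (propagate distance d=14): x=2531/1020 (≈2.4814) theta=-7/2040 (≈-0.0034)
After 8 (thin lens f=-28): x=2531/1020 (≈2.4814) theta=811/9520 (≈0.0852)
After 9 (propagate distance d=26 (to screen)): x=67063/14280 (≈4.6963) theta=811/9520 (≈0.0852)
|theta_initial|=0.0000 |theta_final|=811/9520 (≈0.0852) -> increased

Answer: yes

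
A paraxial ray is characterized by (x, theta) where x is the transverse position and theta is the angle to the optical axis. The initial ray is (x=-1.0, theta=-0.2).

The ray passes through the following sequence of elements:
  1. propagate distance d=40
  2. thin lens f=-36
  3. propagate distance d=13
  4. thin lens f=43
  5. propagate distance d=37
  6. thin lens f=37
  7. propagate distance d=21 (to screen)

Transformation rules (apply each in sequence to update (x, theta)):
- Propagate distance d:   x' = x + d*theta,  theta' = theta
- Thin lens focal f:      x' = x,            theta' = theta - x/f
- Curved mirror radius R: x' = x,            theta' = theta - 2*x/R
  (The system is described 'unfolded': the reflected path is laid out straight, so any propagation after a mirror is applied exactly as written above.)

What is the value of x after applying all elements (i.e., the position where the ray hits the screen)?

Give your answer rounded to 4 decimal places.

Answer: -10.2937

Derivation:
Initial: x=-1.0000 theta=-0.2000
After 1 (propagate distance d=40): x=-9.0000 theta=-0.2000
After 2 (thin lens f=-36): x=-9.0000 theta=-0.4500
After 3 (propagate distance d=13): x=-14.8500 theta=-0.4500
After 4 (thin lens f=43): x=-14.8500 theta=-9/86 (≈-0.1047)
After 5 (propagate distance d=37): x=-16101/860 (≈-18.7221) theta=-9/86 (≈-0.1047)
After 6 (thin lens f=37): x=-16101/860 (≈-18.7221) theta=297/740 (≈0.4014)
After 7 (propagate distance d=21 (to screen)): x=-163773/15910 (≈-10.2937) theta=297/740 (≈0.4014)
Rounded to 4 decimal places: x = -10.2937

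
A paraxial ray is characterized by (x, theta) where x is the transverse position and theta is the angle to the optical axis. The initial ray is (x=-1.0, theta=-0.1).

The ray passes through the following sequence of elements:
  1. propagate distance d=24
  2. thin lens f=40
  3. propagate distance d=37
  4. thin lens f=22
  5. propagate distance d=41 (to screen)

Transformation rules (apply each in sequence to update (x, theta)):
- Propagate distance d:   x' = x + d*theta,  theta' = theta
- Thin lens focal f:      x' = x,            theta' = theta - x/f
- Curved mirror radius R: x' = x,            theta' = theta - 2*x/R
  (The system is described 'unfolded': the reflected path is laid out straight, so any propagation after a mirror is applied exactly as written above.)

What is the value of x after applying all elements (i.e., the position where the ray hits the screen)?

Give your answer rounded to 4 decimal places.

Initial: x=-1.0000 theta=-0.1000
After 1 (propagate distance d=24): x=-3.4000 theta=-0.1000
After 2 (thin lens f=40): x=-3.4000 theta=-0.0150
After 3 (propagate distance d=37): x=-3.9550 theta=-0.0150
After 4 (thin lens f=22): x=-3.9550 theta=29/176 (≈0.1648)
After 5 (propagate distance d=41 (to screen)): x=12323/4400 (≈2.8007) theta=29/176 (≈0.1648)
Rounded to 4 decimal places: x = 2.8007

Answer: 2.8007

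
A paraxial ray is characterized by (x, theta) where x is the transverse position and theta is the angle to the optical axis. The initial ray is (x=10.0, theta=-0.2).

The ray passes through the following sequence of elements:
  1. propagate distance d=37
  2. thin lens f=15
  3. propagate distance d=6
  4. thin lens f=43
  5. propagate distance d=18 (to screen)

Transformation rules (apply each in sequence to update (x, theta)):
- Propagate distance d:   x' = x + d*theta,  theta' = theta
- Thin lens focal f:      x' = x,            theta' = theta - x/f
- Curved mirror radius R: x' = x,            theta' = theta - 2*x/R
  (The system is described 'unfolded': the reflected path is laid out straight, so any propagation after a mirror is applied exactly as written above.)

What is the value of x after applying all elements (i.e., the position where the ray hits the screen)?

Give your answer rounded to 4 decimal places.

Answer: -6.5107

Derivation:
Initial: x=10.0000 theta=-0.2000
After 1 (propagate distance d=37): x=2.6000 theta=-0.2000
After 2 (thin lens f=15): x=2.6000 theta=-28/75 (≈-0.3733)
After 3 (propagate distance d=6): x=0.3600 theta=-28/75 (≈-0.3733)
After 4 (thin lens f=43): x=0.3600 theta=-1231/3225 (≈-0.3817)
After 5 (propagate distance d=18 (to screen)): x=-6999/1075 (≈-6.5107) theta=-1231/3225 (≈-0.3817)
Rounded to 4 decimal places: x = -6.5107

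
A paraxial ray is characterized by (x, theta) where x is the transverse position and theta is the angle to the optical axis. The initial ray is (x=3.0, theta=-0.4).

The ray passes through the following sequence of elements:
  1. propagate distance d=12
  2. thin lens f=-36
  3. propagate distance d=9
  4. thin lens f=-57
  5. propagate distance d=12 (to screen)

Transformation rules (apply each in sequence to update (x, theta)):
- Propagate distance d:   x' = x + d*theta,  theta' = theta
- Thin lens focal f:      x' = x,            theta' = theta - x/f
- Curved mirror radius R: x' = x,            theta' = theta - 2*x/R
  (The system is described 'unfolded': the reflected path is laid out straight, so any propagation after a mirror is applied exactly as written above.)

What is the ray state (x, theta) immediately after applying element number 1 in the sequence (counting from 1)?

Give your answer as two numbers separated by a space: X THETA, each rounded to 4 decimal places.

Initial: x=3.0000 theta=-0.4000
After 1 (propagate distance d=12): x=-1.8000 theta=-0.4000
Rounded to 4 decimal places: x = -1.8000, theta = -0.4000

Answer: -1.8000 -0.4000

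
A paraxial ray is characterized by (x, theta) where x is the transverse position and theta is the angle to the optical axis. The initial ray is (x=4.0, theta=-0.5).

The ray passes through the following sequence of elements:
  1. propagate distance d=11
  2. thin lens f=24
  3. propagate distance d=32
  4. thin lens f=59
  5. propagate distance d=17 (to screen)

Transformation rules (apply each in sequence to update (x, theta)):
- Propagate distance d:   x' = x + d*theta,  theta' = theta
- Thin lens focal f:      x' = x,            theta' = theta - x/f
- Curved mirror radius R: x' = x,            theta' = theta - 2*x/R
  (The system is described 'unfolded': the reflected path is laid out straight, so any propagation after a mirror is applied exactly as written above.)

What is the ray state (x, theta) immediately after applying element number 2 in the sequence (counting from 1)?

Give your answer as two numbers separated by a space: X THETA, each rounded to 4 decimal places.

Answer: -1.5000 -0.4375

Derivation:
Initial: x=4.0000 theta=-0.5000
After 1 (propagate distance d=11): x=-1.5000 theta=-0.5000
After 2 (thin lens f=24): x=-1.5000 theta=-0.4375
Rounded to 4 decimal places: x = -1.5000, theta = -0.4375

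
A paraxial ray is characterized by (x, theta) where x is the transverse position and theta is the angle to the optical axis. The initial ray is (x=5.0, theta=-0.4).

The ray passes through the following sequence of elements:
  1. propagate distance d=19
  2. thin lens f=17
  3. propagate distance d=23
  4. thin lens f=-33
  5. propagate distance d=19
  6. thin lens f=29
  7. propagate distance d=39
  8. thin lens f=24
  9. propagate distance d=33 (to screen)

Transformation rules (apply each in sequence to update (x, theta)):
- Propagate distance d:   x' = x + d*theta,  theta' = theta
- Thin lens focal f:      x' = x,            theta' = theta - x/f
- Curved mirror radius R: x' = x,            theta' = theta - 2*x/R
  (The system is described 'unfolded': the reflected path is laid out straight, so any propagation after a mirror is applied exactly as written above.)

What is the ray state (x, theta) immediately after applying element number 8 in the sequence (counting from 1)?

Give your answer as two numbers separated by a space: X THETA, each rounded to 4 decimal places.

Answer: -13.3045 0.6682

Derivation:
Initial: x=5.0000 theta=-0.4000
After 1 (propagate distance d=19): x=-2.6000 theta=-0.4000
After 2 (thin lens f=17): x=-2.6000 theta=-21/85 (≈-0.2471)
After 3 (propagate distance d=23): x=-704/85 (≈-8.2824) theta=-21/85 (≈-0.2471)
After 4 (thin lens f=-33): x=-704/85 (≈-8.2824) theta=-127/255 (≈-0.4980)
After 5 (propagate distance d=19): x=-905/51 (≈-17.7451) theta=-127/255 (≈-0.4980)
After 6 (thin lens f=29): x=-905/51 (≈-17.7451) theta=842/7395 (≈0.1139)
After 7 (propagate distance d=39): x=-98387/7395 (≈-13.3045) theta=842/7395 (≈0.1139)
After 8 (thin lens f=24): x=-98387/7395 (≈-13.3045) theta=23719/35496 (≈0.6682)
Rounded to 4 decimal places: x = -13.3045, theta = 0.6682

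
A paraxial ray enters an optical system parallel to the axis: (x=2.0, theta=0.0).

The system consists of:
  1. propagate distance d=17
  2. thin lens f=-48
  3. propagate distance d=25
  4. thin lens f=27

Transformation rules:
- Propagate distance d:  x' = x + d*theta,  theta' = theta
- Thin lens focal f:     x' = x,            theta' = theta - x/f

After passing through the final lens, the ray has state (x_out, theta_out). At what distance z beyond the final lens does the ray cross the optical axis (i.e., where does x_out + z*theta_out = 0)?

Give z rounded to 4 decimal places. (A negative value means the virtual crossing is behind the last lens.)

Answer: 42.8478

Derivation:
Initial: x=2.0000 theta=0.0000
After 1 (propagate distance d=17): x=2.0000 theta=0.0000
After 2 (thin lens f=-48): x=2.0000 theta=1/24 (≈0.0417)
After 3 (propagate distance d=25): x=73/24 (≈3.0417) theta=1/24 (≈0.0417)
After 4 (thin lens f=27): x=73/24 (≈3.0417) theta=-23/324 (≈-0.0710)
z_focus = -x_out/theta_out = -(73/24)/(-23/324) = 1971/46 ≈ 42.8478
Rounded to 4 decimal places: z = 42.8478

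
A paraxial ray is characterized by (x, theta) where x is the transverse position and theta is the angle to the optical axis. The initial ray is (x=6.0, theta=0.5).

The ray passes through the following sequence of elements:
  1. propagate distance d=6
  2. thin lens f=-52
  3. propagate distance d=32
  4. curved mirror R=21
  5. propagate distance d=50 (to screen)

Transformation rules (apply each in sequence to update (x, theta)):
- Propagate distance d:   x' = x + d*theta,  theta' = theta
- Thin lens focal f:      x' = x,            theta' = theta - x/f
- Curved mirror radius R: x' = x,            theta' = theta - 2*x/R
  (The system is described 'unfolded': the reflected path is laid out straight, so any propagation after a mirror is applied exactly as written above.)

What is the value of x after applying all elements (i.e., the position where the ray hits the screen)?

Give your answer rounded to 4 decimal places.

Initial: x=6.0000 theta=0.5000
After 1 (propagate distance d=6): x=9.0000 theta=0.5000
After 2 (thin lens f=-52): x=9.0000 theta=35/52 (≈0.6731)
After 3 (propagate distance d=32): x=397/13 (≈30.5385) theta=35/52 (≈0.6731)
After 4 (curved mirror R=21): x=397/13 (≈30.5385) theta=-2441/1092 (≈-2.2353)
After 5 (propagate distance d=50 (to screen)): x=-44351/546 (≈-81.2289) theta=-2441/1092 (≈-2.2353)
Rounded to 4 decimal places: x = -81.2289

Answer: -81.2289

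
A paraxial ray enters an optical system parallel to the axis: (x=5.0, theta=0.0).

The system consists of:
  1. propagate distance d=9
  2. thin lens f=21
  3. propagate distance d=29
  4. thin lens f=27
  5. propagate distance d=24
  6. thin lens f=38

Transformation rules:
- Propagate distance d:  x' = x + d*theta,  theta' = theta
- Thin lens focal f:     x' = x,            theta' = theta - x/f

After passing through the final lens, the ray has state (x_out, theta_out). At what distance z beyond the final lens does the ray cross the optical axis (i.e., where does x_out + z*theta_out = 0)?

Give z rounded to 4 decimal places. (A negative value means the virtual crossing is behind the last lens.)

Initial: x=5.0000 theta=0.0000
After 1 (propagate distance d=9): x=5.0000 theta=0.0000
After 2 (thin lens f=21): x=5.0000 theta=-5/21 (≈-0.2381)
After 3 (propagate distance d=29): x=-40/21 (≈-1.9048) theta=-5/21 (≈-0.2381)
After 4 (thin lens f=27): x=-40/21 (≈-1.9048) theta=-95/567 (≈-0.1675)
After 5 (propagate distance d=24): x=-160/27 (≈-5.9259) theta=-95/567 (≈-0.1675)
After 6 (thin lens f=38): x=-160/27 (≈-5.9259) theta=-125/10773 (≈-0.0116)
z_focus = -x_out/theta_out = -(-160/27)/(-125/10773) = -510.7200
Rounded to 4 decimal places: z = -510.7200

Answer: -510.7200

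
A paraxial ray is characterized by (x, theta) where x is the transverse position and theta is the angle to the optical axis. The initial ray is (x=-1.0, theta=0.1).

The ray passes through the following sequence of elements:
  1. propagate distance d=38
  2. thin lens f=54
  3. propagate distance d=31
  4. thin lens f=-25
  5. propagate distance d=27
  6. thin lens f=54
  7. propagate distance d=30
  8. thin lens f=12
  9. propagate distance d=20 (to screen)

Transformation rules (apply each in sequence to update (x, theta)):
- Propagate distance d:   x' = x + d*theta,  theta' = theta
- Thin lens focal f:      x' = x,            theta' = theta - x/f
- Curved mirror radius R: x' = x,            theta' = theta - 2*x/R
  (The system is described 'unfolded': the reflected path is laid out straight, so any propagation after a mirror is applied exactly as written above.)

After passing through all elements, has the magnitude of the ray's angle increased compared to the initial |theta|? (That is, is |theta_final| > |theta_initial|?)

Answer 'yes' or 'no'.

Initial: x=-1.0000 theta=0.1000
After 1 (propagate distance d=38): x=2.8000 theta=0.1000
After 2 (thin lens f=54): x=2.8000 theta=13/270 (≈0.0481)
After 3 (propagate distance d=31): x=1159/270 (≈4.2926) theta=13/270 (≈0.0481)
After 4 (thin lens f=-25): x=1159/270 (≈4.2926) theta=742/3375 (≈0.2199)
After 5 (propagate distance d=27): x=69043/6750 (≈10.2286) theta=742/3375 (≈0.2199)
After 6 (thin lens f=54): x=69043/6750 (≈10.2286) theta=11093/364500 (≈0.0304)
After 7 (propagate distance d=30): x=338426/30375 (≈11.1416) theta=11093/364500 (≈0.0304)
After 8 (thin lens f=12): x=338426/30375 (≈11.1416) theta=-109111/121500 (≈-0.8980)
After 9 (propagate distance d=20 (to screen)): x=-69043/10125 (≈-6.8191) theta=-109111/121500 (≈-0.8980)
|theta_initial|=0.1000 |theta_final|=109111/121500 (≈0.8980) -> increased

Answer: yes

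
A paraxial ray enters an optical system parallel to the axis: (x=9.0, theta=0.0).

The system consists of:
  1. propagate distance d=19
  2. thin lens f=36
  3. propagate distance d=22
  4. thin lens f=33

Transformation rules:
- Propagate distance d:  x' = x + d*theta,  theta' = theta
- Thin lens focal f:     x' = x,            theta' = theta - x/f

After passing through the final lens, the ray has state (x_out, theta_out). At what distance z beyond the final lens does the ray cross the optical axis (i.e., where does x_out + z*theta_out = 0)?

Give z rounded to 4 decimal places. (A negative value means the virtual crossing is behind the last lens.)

Initial: x=9.0000 theta=0.0000
After 1 (propagate distance d=19): x=9.0000 theta=0.0000
After 2 (thin lens f=36): x=9.0000 theta=-0.2500
After 3 (propagate distance d=22): x=3.5000 theta=-0.2500
After 4 (thin lens f=33): x=3.5000 theta=-47/132 (≈-0.3561)
z_focus = -x_out/theta_out = -(3.5000)/(-47/132) = 462/47 ≈ 9.8298
Rounded to 4 decimal places: z = 9.8298

Answer: 9.8298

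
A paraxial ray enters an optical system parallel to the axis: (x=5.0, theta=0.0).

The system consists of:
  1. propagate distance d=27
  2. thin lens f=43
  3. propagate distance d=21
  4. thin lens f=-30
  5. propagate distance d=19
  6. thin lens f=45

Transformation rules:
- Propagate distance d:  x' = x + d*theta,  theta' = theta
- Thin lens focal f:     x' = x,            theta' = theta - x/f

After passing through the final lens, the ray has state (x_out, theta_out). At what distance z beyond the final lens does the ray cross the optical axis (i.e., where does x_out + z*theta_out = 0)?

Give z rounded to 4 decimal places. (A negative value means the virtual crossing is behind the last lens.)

Initial: x=5.0000 theta=0.0000
After 1 (propagate distance d=27): x=5.0000 theta=0.0000
After 2 (thin lens f=43): x=5.0000 theta=-5/43 (≈-0.1163)
After 3 (propagate distance d=21): x=110/43 (≈2.5581) theta=-5/43 (≈-0.1163)
After 4 (thin lens f=-30): x=110/43 (≈2.5581) theta=-4/129 (≈-0.0310)
After 5 (propagate distance d=19): x=254/129 (≈1.9690) theta=-4/129 (≈-0.0310)
After 6 (thin lens f=45): x=254/129 (≈1.9690) theta=-434/5805 (≈-0.0748)
z_focus = -x_out/theta_out = -(254/129)/(-434/5805) = 5715/217 ≈ 26.3364
Rounded to 4 decimal places: z = 26.3364

Answer: 26.3364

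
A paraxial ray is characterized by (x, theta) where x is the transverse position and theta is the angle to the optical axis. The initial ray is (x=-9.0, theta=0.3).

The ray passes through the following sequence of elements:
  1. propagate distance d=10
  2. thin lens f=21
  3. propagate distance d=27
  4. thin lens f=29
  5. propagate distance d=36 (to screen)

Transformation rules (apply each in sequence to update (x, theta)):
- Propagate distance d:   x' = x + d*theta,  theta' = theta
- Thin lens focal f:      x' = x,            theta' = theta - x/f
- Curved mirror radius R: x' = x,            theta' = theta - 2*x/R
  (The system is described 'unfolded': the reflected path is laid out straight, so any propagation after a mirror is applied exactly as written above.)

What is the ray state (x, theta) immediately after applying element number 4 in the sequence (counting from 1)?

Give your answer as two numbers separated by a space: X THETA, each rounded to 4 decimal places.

Answer: 9.8143 0.2473

Derivation:
Initial: x=-9.0000 theta=0.3000
After 1 (propagate distance d=10): x=-6.0000 theta=0.3000
After 2 (thin lens f=21): x=-6.0000 theta=41/70 (≈0.5857)
After 3 (propagate distance d=27): x=687/70 (≈9.8143) theta=41/70 (≈0.5857)
After 4 (thin lens f=29): x=687/70 (≈9.8143) theta=251/1015 (≈0.2473)
Rounded to 4 decimal places: x = 9.8143, theta = 0.2473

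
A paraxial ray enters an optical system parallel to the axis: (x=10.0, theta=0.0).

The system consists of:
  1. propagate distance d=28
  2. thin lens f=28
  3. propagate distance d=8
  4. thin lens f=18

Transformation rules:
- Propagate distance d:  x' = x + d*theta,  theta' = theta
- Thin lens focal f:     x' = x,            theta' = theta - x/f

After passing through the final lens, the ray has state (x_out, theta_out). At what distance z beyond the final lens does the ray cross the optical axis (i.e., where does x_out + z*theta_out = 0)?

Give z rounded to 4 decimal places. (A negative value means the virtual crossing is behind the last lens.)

Answer: 9.4737

Derivation:
Initial: x=10.0000 theta=0.0000
After 1 (propagate distance d=28): x=10.0000 theta=0.0000
After 2 (thin lens f=28): x=10.0000 theta=-5/14 (≈-0.3571)
After 3 (propagate distance d=8): x=50/7 (≈7.1429) theta=-5/14 (≈-0.3571)
After 4 (thin lens f=18): x=50/7 (≈7.1429) theta=-95/126 (≈-0.7540)
z_focus = -x_out/theta_out = -(50/7)/(-95/126) = 180/19 ≈ 9.4737
Rounded to 4 decimal places: z = 9.4737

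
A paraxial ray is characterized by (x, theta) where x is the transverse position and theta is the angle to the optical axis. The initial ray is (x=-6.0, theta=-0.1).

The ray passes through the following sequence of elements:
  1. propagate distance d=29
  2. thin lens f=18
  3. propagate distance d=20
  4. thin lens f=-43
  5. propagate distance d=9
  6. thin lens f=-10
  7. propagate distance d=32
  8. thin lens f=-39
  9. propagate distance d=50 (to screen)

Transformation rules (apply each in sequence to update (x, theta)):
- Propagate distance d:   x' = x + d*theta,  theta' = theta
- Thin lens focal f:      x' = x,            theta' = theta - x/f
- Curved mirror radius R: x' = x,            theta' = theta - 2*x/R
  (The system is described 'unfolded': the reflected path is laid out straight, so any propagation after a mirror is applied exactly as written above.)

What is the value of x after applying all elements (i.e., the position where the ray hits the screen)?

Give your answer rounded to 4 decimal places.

Initial: x=-6.0000 theta=-0.1000
After 1 (propagate distance d=29): x=-8.9000 theta=-0.1000
After 2 (thin lens f=18): x=-8.9000 theta=71/180 (≈0.3944)
After 3 (propagate distance d=20): x=-91/90 (≈-1.0111) theta=71/180 (≈0.3944)
After 4 (thin lens f=-43): x=-91/90 (≈-1.0111) theta=319/860 (≈0.3709)
After 5 (propagate distance d=9): x=18013/7740 (≈2.3273) theta=319/860 (≈0.3709)
After 6 (thin lens f=-10): x=18013/7740 (≈2.3273) theta=46723/77400 (≈0.6037)
After 7 (propagate distance d=32): x=279211/12900 (≈21.6443) theta=46723/77400 (≈0.6037)
After 8 (thin lens f=-39): x=279211/12900 (≈21.6443) theta=388607/335400 (≈1.1586)
After 9 (propagate distance d=50 (to screen)): x=2224153/27950 (≈79.5761) theta=388607/335400 (≈1.1586)
Rounded to 4 decimal places: x = 79.5761

Answer: 79.5761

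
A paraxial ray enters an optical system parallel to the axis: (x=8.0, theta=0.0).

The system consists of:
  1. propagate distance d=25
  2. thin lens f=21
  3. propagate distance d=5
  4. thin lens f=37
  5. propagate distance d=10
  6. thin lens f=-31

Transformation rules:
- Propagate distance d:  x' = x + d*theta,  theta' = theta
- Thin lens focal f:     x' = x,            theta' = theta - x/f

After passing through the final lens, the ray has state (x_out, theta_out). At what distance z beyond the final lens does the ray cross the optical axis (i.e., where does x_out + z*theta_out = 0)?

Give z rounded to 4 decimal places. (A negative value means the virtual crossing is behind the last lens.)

Initial: x=8.0000 theta=0.0000
After 1 (propagate distance d=25): x=8.0000 theta=0.0000
After 2 (thin lens f=21): x=8.0000 theta=-8/21 (≈-0.3810)
After 3 (propagate distance d=5): x=128/21 (≈6.0952) theta=-8/21 (≈-0.3810)
After 4 (thin lens f=37): x=128/21 (≈6.0952) theta=-424/777 (≈-0.5457)
After 5 (propagate distance d=10): x=496/777 (≈0.6384) theta=-424/777 (≈-0.5457)
After 6 (thin lens f=-31): x=496/777 (≈0.6384) theta=-136/259 (≈-0.5251)
z_focus = -x_out/theta_out = -(496/777)/(-136/259) = 62/51 ≈ 1.2157
Rounded to 4 decimal places: z = 1.2157

Answer: 1.2157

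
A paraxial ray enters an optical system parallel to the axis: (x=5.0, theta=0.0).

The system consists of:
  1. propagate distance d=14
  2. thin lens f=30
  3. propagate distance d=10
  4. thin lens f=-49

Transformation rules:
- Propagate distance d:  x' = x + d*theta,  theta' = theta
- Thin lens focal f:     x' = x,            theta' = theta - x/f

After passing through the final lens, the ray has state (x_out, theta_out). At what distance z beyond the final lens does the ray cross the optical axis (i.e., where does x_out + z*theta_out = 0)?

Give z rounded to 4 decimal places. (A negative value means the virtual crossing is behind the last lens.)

Answer: 33.7931

Derivation:
Initial: x=5.0000 theta=0.0000
After 1 (propagate distance d=14): x=5.0000 theta=0.0000
After 2 (thin lens f=30): x=5.0000 theta=-1/6 (≈-0.1667)
After 3 (propagate distance d=10): x=10/3 (≈3.3333) theta=-1/6 (≈-0.1667)
After 4 (thin lens f=-49): x=10/3 (≈3.3333) theta=-29/294 (≈-0.0986)
z_focus = -x_out/theta_out = -(10/3)/(-29/294) = 980/29 ≈ 33.7931
Rounded to 4 decimal places: z = 33.7931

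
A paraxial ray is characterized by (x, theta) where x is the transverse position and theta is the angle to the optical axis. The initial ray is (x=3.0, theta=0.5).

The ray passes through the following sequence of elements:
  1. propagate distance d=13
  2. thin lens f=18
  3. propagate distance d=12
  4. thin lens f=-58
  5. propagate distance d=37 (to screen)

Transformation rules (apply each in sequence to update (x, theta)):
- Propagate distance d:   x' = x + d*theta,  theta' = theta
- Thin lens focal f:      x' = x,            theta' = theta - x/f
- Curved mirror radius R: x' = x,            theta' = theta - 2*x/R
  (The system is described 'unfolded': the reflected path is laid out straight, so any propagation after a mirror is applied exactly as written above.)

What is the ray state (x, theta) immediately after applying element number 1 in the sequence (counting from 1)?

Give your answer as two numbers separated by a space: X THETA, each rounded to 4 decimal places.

Answer: 9.5000 0.5000

Derivation:
Initial: x=3.0000 theta=0.5000
After 1 (propagate distance d=13): x=9.5000 theta=0.5000
Rounded to 4 decimal places: x = 9.5000, theta = 0.5000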